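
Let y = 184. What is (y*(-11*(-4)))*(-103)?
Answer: -833888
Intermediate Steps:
(y*(-11*(-4)))*(-103) = (184*(-11*(-4)))*(-103) = (184*44)*(-103) = 8096*(-103) = -833888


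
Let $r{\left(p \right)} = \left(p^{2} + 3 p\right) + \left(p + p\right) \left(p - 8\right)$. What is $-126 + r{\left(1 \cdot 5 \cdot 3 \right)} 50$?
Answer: $23874$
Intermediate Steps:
$r{\left(p \right)} = p^{2} + 3 p + 2 p \left(-8 + p\right)$ ($r{\left(p \right)} = \left(p^{2} + 3 p\right) + 2 p \left(-8 + p\right) = p^{2} + 3 p + 2 p \left(-8 + p\right)$)
$-126 + r{\left(1 \cdot 5 \cdot 3 \right)} 50 = -126 + 1 \cdot 5 \cdot 3 \left(-13 + 3 \cdot 1 \cdot 5 \cdot 3\right) 50 = -126 + 5 \cdot 3 \left(-13 + 3 \cdot 5 \cdot 3\right) 50 = -126 + 15 \left(-13 + 3 \cdot 15\right) 50 = -126 + 15 \left(-13 + 45\right) 50 = -126 + 15 \cdot 32 \cdot 50 = -126 + 480 \cdot 50 = -126 + 24000 = 23874$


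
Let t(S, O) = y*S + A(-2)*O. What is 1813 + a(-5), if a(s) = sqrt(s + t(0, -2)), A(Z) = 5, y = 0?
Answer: 1813 + I*sqrt(15) ≈ 1813.0 + 3.873*I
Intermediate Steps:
t(S, O) = 5*O (t(S, O) = 0*S + 5*O = 0 + 5*O = 5*O)
a(s) = sqrt(-10 + s) (a(s) = sqrt(s + 5*(-2)) = sqrt(s - 10) = sqrt(-10 + s))
1813 + a(-5) = 1813 + sqrt(-10 - 5) = 1813 + sqrt(-15) = 1813 + I*sqrt(15)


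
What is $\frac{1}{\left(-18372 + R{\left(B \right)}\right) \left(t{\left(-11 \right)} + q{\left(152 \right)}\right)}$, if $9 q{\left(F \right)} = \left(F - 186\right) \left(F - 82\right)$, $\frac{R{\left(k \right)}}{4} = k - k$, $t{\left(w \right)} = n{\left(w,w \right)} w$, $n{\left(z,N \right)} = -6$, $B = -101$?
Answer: $\frac{3}{10937464} \approx 2.7429 \cdot 10^{-7}$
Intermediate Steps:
$t{\left(w \right)} = - 6 w$
$R{\left(k \right)} = 0$ ($R{\left(k \right)} = 4 \left(k - k\right) = 4 \cdot 0 = 0$)
$q{\left(F \right)} = \frac{\left(-186 + F\right) \left(-82 + F\right)}{9}$ ($q{\left(F \right)} = \frac{\left(F - 186\right) \left(F - 82\right)}{9} = \frac{\left(-186 + F\right) \left(-82 + F\right)}{9}$)
$\frac{1}{\left(-18372 + R{\left(B \right)}\right) \left(t{\left(-11 \right)} + q{\left(152 \right)}\right)} = \frac{1}{\left(-18372 + 0\right) \left(\left(-6\right) \left(-11\right) + \left(\frac{5084}{3} - \frac{40736}{9} + \frac{152^{2}}{9}\right)\right)} = \frac{1}{\left(-18372\right) \left(66 + \left(\frac{5084}{3} - \frac{40736}{9} + \frac{1}{9} \cdot 23104\right)\right)} = \frac{1}{\left(-18372\right) \left(66 + \left(\frac{5084}{3} - \frac{40736}{9} + \frac{23104}{9}\right)\right)} = \frac{1}{\left(-18372\right) \left(66 - \frac{2380}{9}\right)} = \frac{1}{\left(-18372\right) \left(- \frac{1786}{9}\right)} = \frac{1}{\frac{10937464}{3}} = \frac{3}{10937464}$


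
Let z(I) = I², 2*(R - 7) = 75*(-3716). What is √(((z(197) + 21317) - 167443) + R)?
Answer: 2*I*√61665 ≈ 496.65*I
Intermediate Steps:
R = -139343 (R = 7 + (75*(-3716))/2 = 7 + (½)*(-278700) = 7 - 139350 = -139343)
√(((z(197) + 21317) - 167443) + R) = √(((197² + 21317) - 167443) - 139343) = √(((38809 + 21317) - 167443) - 139343) = √((60126 - 167443) - 139343) = √(-107317 - 139343) = √(-246660) = 2*I*√61665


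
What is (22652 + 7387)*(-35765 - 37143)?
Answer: -2190083412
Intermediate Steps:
(22652 + 7387)*(-35765 - 37143) = 30039*(-72908) = -2190083412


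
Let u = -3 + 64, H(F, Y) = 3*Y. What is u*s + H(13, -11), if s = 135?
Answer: 8202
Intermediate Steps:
u = 61
u*s + H(13, -11) = 61*135 + 3*(-11) = 8235 - 33 = 8202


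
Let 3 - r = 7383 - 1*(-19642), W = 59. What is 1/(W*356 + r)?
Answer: -1/6018 ≈ -0.00016617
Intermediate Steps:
r = -27022 (r = 3 - (7383 - 1*(-19642)) = 3 - (7383 + 19642) = 3 - 1*27025 = 3 - 27025 = -27022)
1/(W*356 + r) = 1/(59*356 - 27022) = 1/(21004 - 27022) = 1/(-6018) = -1/6018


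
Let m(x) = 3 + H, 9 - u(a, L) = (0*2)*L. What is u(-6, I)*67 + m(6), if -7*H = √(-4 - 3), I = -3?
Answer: 606 - I*√7/7 ≈ 606.0 - 0.37796*I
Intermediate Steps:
u(a, L) = 9 (u(a, L) = 9 - 0*2*L = 9 - 0*L = 9 - 1*0 = 9 + 0 = 9)
H = -I*√7/7 (H = -√(-4 - 3)/7 = -I*√7/7 ≈ -0.37796*I)
m(x) = 3 - I*√7/7
u(-6, I)*67 + m(6) = 9*67 + (3 - I*√7/7) = 603 + (3 - I*√7/7) = 606 - I*√7/7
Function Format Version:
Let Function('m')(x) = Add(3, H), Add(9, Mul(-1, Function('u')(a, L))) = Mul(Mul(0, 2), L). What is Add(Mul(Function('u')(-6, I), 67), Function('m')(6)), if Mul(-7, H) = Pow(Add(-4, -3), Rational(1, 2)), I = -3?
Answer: Add(606, Mul(Rational(-1, 7), I, Pow(7, Rational(1, 2)))) ≈ Add(606.00, Mul(-0.37796, I))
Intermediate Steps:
Function('u')(a, L) = 9 (Function('u')(a, L) = Add(9, Mul(-1, Mul(Mul(0, 2), L))) = Add(9, Mul(-1, Mul(0, L))) = Add(9, Mul(-1, 0)) = Add(9, 0) = 9)
H = Mul(Rational(-1, 7), I, Pow(7, Rational(1, 2))) (H = Mul(Rational(-1, 7), Pow(Add(-4, -3), Rational(1, 2))) = Mul(Rational(-1, 7), Pow(-7, Rational(1, 2))) = Mul(Rational(-1, 7), Mul(I, Pow(7, Rational(1, 2)))) = Mul(Rational(-1, 7), I, Pow(7, Rational(1, 2))) ≈ Mul(-0.37796, I))
Function('m')(x) = Add(3, Mul(Rational(-1, 7), I, Pow(7, Rational(1, 2))))
Add(Mul(Function('u')(-6, I), 67), Function('m')(6)) = Add(Mul(9, 67), Add(3, Mul(Rational(-1, 7), I, Pow(7, Rational(1, 2))))) = Add(603, Add(3, Mul(Rational(-1, 7), I, Pow(7, Rational(1, 2))))) = Add(606, Mul(Rational(-1, 7), I, Pow(7, Rational(1, 2))))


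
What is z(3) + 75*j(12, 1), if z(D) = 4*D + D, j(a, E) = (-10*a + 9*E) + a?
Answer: -7410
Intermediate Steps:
j(a, E) = -9*a + 9*E
z(D) = 5*D
z(3) + 75*j(12, 1) = 5*3 + 75*(-9*12 + 9*1) = 15 + 75*(-108 + 9) = 15 + 75*(-99) = 15 - 7425 = -7410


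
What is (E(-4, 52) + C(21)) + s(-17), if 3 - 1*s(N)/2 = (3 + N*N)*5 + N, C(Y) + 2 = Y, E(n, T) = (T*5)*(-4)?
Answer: -3901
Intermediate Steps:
E(n, T) = -20*T (E(n, T) = (5*T)*(-4) = -20*T)
C(Y) = -2 + Y
s(N) = -24 - 10*N² - 2*N (s(N) = 6 - 2*((3 + N*N)*5 + N) = 6 - 2*((3 + N²)*5 + N) = 6 - 2*((15 + 5*N²) + N) = 6 - 2*(15 + N + 5*N²) = 6 + (-30 - 10*N² - 2*N) = -24 - 10*N² - 2*N)
(E(-4, 52) + C(21)) + s(-17) = (-20*52 + (-2 + 21)) + (-24 - 10*(-17)² - 2*(-17)) = (-1040 + 19) + (-24 - 10*289 + 34) = -1021 + (-24 - 2890 + 34) = -1021 - 2880 = -3901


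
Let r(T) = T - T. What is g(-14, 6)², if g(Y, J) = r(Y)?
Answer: 0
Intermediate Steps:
r(T) = 0
g(Y, J) = 0
g(-14, 6)² = 0² = 0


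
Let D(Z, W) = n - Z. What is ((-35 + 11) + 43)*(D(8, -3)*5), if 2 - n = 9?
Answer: -1425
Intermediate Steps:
n = -7 (n = 2 - 1*9 = 2 - 9 = -7)
D(Z, W) = -7 - Z
((-35 + 11) + 43)*(D(8, -3)*5) = ((-35 + 11) + 43)*((-7 - 1*8)*5) = (-24 + 43)*((-7 - 8)*5) = 19*(-15*5) = 19*(-75) = -1425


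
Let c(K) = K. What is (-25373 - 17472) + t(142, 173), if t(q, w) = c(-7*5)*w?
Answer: -48900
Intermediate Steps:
t(q, w) = -35*w (t(q, w) = (-7*5)*w = -35*w)
(-25373 - 17472) + t(142, 173) = (-25373 - 17472) - 35*173 = -42845 - 6055 = -48900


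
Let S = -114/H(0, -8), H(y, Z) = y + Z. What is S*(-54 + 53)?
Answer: -57/4 ≈ -14.250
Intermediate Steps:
H(y, Z) = Z + y
S = 57/4 (S = -114/(-8 + 0) = -114/(-8) = -114*(-⅛) = 57/4 ≈ 14.250)
S*(-54 + 53) = 57*(-54 + 53)/4 = (57/4)*(-1) = -57/4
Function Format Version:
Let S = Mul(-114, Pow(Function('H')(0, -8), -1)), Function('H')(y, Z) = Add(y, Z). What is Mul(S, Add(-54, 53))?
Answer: Rational(-57, 4) ≈ -14.250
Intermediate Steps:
Function('H')(y, Z) = Add(Z, y)
S = Rational(57, 4) (S = Mul(-114, Pow(Add(-8, 0), -1)) = Mul(-114, Pow(-8, -1)) = Mul(-114, Rational(-1, 8)) = Rational(57, 4) ≈ 14.250)
Mul(S, Add(-54, 53)) = Mul(Rational(57, 4), Add(-54, 53)) = Mul(Rational(57, 4), -1) = Rational(-57, 4)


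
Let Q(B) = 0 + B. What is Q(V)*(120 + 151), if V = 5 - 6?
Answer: -271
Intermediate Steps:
V = -1
Q(B) = B
Q(V)*(120 + 151) = -(120 + 151) = -1*271 = -271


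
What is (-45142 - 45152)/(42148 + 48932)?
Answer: -15049/15180 ≈ -0.99137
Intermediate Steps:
(-45142 - 45152)/(42148 + 48932) = -90294/91080 = -90294*1/91080 = -15049/15180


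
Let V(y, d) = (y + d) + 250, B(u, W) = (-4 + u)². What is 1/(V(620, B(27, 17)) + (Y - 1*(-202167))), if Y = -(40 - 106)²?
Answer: 1/199210 ≈ 5.0198e-6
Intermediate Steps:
Y = -4356 (Y = -1*(-66)² = -1*4356 = -4356)
V(y, d) = 250 + d + y (V(y, d) = (d + y) + 250 = 250 + d + y)
1/(V(620, B(27, 17)) + (Y - 1*(-202167))) = 1/((250 + (-4 + 27)² + 620) + (-4356 - 1*(-202167))) = 1/((250 + 23² + 620) + (-4356 + 202167)) = 1/((250 + 529 + 620) + 197811) = 1/(1399 + 197811) = 1/199210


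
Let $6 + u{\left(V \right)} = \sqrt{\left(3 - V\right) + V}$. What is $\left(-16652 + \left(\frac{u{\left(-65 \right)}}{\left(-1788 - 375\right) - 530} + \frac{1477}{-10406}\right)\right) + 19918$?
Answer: $\frac{91520372103}{28023358} - \frac{\sqrt{3}}{2693} \approx 3265.9$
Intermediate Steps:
$u{\left(V \right)} = -6 + \sqrt{3}$ ($u{\left(V \right)} = -6 + \sqrt{\left(3 - V\right) + V} = -6 + \sqrt{3}$)
$\left(-16652 + \left(\frac{u{\left(-65 \right)}}{\left(-1788 - 375\right) - 530} + \frac{1477}{-10406}\right)\right) + 19918 = \left(-16652 + \left(\frac{-6 + \sqrt{3}}{\left(-1788 - 375\right) - 530} + \frac{1477}{-10406}\right)\right) + 19918 = \left(-16652 + \left(\frac{-6 + \sqrt{3}}{-2163 - 530} + 1477 \left(- \frac{1}{10406}\right)\right)\right) + 19918 = \left(-16652 - \left(\frac{1477}{10406} - \frac{-6 + \sqrt{3}}{-2693}\right)\right) + 19918 = \left(-16652 - \left(\frac{1477}{10406} - \left(-6 + \sqrt{3}\right) \left(- \frac{1}{2693}\right)\right)\right) + 19918 = \left(-16652 - \left(\frac{3915125}{28023358} + \frac{\sqrt{3}}{2693}\right)\right) + 19918 = \left(- \frac{466648872541}{28023358} - \frac{\sqrt{3}}{2693}\right) + 19918 = \frac{91520372103}{28023358} - \frac{\sqrt{3}}{2693}$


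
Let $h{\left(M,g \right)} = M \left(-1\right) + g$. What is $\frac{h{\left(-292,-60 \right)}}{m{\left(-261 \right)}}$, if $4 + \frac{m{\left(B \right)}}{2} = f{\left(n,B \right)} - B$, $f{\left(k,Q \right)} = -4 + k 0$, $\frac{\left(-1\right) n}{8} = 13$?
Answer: $\frac{116}{253} \approx 0.4585$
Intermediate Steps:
$n = -104$ ($n = \left(-8\right) 13 = -104$)
$f{\left(k,Q \right)} = -4$ ($f{\left(k,Q \right)} = -4 + 0 = -4$)
$h{\left(M,g \right)} = g - M$ ($h{\left(M,g \right)} = - M + g = g - M$)
$m{\left(B \right)} = -16 - 2 B$ ($m{\left(B \right)} = -8 + 2 \left(-4 - B\right) = -8 - \left(8 + 2 B\right) = -16 - 2 B$)
$\frac{h{\left(-292,-60 \right)}}{m{\left(-261 \right)}} = \frac{-60 - -292}{-16 - -522} = \frac{-60 + 292}{-16 + 522} = \frac{232}{506} = 232 \cdot \frac{1}{506} = \frac{116}{253}$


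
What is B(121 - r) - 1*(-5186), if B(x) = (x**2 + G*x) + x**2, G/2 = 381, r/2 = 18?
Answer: 84406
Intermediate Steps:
r = 36 (r = 2*18 = 36)
G = 762 (G = 2*381 = 762)
B(x) = 2*x**2 + 762*x (B(x) = (x**2 + 762*x) + x**2 = 2*x**2 + 762*x)
B(121 - r) - 1*(-5186) = 2*(121 - 1*36)*(381 + (121 - 1*36)) - 1*(-5186) = 2*(121 - 36)*(381 + (121 - 36)) + 5186 = 2*85*(381 + 85) + 5186 = 2*85*466 + 5186 = 79220 + 5186 = 84406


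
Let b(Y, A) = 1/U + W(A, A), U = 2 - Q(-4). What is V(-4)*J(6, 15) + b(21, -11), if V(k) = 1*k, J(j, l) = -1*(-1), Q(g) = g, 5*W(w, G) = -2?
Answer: -127/30 ≈ -4.2333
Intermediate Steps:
W(w, G) = -⅖ (W(w, G) = (⅕)*(-2) = -⅖)
U = 6 (U = 2 - 1*(-4) = 2 + 4 = 6)
b(Y, A) = -7/30 (b(Y, A) = 1/6 - ⅖ = ⅙ - ⅖ = -7/30)
J(j, l) = 1
V(k) = k
V(-4)*J(6, 15) + b(21, -11) = -4*1 - 7/30 = -4 - 7/30 = -127/30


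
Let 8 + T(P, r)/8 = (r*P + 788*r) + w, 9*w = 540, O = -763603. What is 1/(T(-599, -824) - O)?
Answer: -1/481869 ≈ -2.0753e-6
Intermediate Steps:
w = 60 (w = (⅑)*540 = 60)
T(P, r) = 416 + 6304*r + 8*P*r (T(P, r) = -64 + 8*((r*P + 788*r) + 60) = -64 + 8*((P*r + 788*r) + 60) = -64 + 8*((788*r + P*r) + 60) = -64 + 8*(60 + 788*r + P*r) = -64 + (480 + 6304*r + 8*P*r) = 416 + 6304*r + 8*P*r)
1/(T(-599, -824) - O) = 1/((416 + 6304*(-824) + 8*(-599)*(-824)) - 1*(-763603)) = 1/((416 - 5194496 + 3948608) + 763603) = 1/(-1245472 + 763603) = 1/(-481869) = -1/481869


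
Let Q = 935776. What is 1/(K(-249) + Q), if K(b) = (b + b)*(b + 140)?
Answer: 1/990058 ≈ 1.0100e-6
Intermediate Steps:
K(b) = 2*b*(140 + b) (K(b) = (2*b)*(140 + b) = 2*b*(140 + b))
1/(K(-249) + Q) = 1/(2*(-249)*(140 - 249) + 935776) = 1/(2*(-249)*(-109) + 935776) = 1/(54282 + 935776) = 1/990058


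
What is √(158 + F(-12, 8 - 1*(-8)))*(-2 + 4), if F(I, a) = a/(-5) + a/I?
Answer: 2*√34530/15 ≈ 24.776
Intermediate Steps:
F(I, a) = -a/5 + a/I (F(I, a) = a*(-⅕) + a/I = -a/5 + a/I)
√(158 + F(-12, 8 - 1*(-8)))*(-2 + 4) = √(158 + (-(8 - 1*(-8))/5 + (8 - 1*(-8))/(-12)))*(-2 + 4) = √(158 + (-(8 + 8)/5 + (8 + 8)*(-1/12)))*2 = √(158 + (-⅕*16 + 16*(-1/12)))*2 = √(158 + (-16/5 - 4/3))*2 = √(158 - 68/15)*2 = √(2302/15)*2 = (√34530/15)*2 = 2*√34530/15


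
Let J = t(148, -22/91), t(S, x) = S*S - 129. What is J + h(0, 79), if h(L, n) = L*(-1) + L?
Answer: 21775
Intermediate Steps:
t(S, x) = -129 + S² (t(S, x) = S² - 129 = -129 + S²)
h(L, n) = 0 (h(L, n) = -L + L = 0)
J = 21775 (J = -129 + 148² = -129 + 21904 = 21775)
J + h(0, 79) = 21775 + 0 = 21775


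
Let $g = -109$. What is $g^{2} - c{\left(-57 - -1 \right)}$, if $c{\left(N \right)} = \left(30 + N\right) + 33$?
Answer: $11874$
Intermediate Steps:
$c{\left(N \right)} = 63 + N$
$g^{2} - c{\left(-57 - -1 \right)} = \left(-109\right)^{2} - \left(63 - 56\right) = 11881 - \left(63 + \left(-57 + 1\right)\right) = 11881 - \left(63 - 56\right) = 11881 - 7 = 11874$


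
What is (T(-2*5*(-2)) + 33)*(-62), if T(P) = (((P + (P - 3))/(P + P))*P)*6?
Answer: -8928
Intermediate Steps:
T(P) = -9 + 6*P (T(P) = (((P + (-3 + P))/((2*P)))*P)*6 = (((-3 + 2*P)*(1/(2*P)))*P)*6 = (((-3 + 2*P)/(2*P))*P)*6 = (-3/2 + P)*6 = -9 + 6*P)
(T(-2*5*(-2)) + 33)*(-62) = ((-9 + 6*(-2*5*(-2))) + 33)*(-62) = ((-9 + 6*(-10*(-2))) + 33)*(-62) = ((-9 + 6*20) + 33)*(-62) = ((-9 + 120) + 33)*(-62) = (111 + 33)*(-62) = 144*(-62) = -8928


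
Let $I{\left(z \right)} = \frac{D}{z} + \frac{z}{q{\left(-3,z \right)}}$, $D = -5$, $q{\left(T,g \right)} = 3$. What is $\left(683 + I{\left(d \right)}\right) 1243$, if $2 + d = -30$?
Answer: $\frac{80246837}{96} \approx 8.359 \cdot 10^{5}$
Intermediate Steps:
$d = -32$ ($d = -2 - 30 = -32$)
$I{\left(z \right)} = - \frac{5}{z} + \frac{z}{3}$
$\left(683 + I{\left(d \right)}\right) 1243 = \left(683 + \left(- \frac{5}{-32} + \frac{1}{3} \left(-32\right)\right)\right) 1243 = \left(683 - \frac{1009}{96}\right) 1243 = \frac{64559}{96} \cdot 1243 = \frac{80246837}{96}$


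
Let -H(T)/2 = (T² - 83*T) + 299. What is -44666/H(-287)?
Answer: 22333/106489 ≈ 0.20972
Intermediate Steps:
H(T) = -598 - 2*T² + 166*T (H(T) = -2*((T² - 83*T) + 299) = -2*(299 + T² - 83*T) = -598 - 2*T² + 166*T)
-44666/H(-287) = -44666/(-598 - 2*(-287)² + 166*(-287)) = -44666/(-598 - 2*82369 - 47642) = -44666/(-598 - 164738 - 47642) = -44666/(-212978) = -44666*(-1/212978) = 22333/106489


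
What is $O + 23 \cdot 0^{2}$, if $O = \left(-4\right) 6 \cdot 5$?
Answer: $-120$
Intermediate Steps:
$O = -120$ ($O = \left(-24\right) 5 = -120$)
$O + 23 \cdot 0^{2} = -120 + 23 \cdot 0^{2} = -120 + 23 \cdot 0 = -120 + 0 = -120$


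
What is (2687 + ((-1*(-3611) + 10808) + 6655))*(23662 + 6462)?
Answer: 715776364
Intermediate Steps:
(2687 + ((-1*(-3611) + 10808) + 6655))*(23662 + 6462) = (2687 + ((3611 + 10808) + 6655))*30124 = (2687 + (14419 + 6655))*30124 = (2687 + 21074)*30124 = 23761*30124 = 715776364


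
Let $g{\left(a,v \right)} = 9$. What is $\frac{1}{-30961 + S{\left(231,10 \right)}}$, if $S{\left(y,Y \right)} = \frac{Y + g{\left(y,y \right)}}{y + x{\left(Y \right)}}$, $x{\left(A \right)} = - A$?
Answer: $- \frac{221}{6842362} \approx -3.2299 \cdot 10^{-5}$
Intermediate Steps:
$S{\left(y,Y \right)} = \frac{9 + Y}{y - Y}$ ($S{\left(y,Y \right)} = \frac{Y + 9}{y - Y} = \frac{9 + Y}{y - Y}$)
$\frac{1}{-30961 + S{\left(231,10 \right)}} = \frac{1}{-30961 + \frac{9 + 10}{231 - 10}} = \frac{1}{-30961 + \frac{1}{231 - 10} \cdot 19} = \frac{1}{-30961 + \frac{1}{221} \cdot 19} = \frac{1}{-30961 + \frac{19}{221}} = \frac{1}{- \frac{6842362}{221}} = - \frac{221}{6842362}$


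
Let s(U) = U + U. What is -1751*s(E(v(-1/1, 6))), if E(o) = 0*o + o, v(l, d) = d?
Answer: -21012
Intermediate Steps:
E(o) = o (E(o) = 0 + o = o)
s(U) = 2*U
-1751*s(E(v(-1/1, 6))) = -3502*6 = -1751*12 = -21012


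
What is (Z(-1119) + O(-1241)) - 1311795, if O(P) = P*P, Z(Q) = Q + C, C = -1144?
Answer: 226023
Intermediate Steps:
Z(Q) = -1144 + Q (Z(Q) = Q - 1144 = -1144 + Q)
O(P) = P²
(Z(-1119) + O(-1241)) - 1311795 = ((-1144 - 1119) + (-1241)²) - 1311795 = (-2263 + 1540081) - 1311795 = 1537818 - 1311795 = 226023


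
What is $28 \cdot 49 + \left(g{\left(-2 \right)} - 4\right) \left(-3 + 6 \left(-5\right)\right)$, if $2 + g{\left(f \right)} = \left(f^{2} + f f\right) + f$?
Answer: $1372$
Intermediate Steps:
$g{\left(f \right)} = -2 + f + 2 f^{2}$ ($g{\left(f \right)} = -2 + \left(\left(f^{2} + f f\right) + f\right) = -2 + \left(\left(f^{2} + f^{2}\right) + f\right) = -2 + \left(2 f^{2} + f\right) = -2 + \left(f + 2 f^{2}\right) = -2 + f + 2 f^{2}$)
$28 \cdot 49 + \left(g{\left(-2 \right)} - 4\right) \left(-3 + 6 \left(-5\right)\right) = 28 \cdot 49 + \left(\left(-2 - 2 + 2 \left(-2\right)^{2}\right) - 4\right) \left(-3 + 6 \left(-5\right)\right) = 1372 + \left(\left(-2 - 2 + 2 \cdot 4\right) - 4\right) \left(-3 - 30\right) = 1372 + \left(\left(-2 - 2 + 8\right) - 4\right) \left(-33\right) = 1372 + \left(4 - 4\right) \left(-33\right) = 1372 + 0 \left(-33\right) = 1372 + 0 = 1372$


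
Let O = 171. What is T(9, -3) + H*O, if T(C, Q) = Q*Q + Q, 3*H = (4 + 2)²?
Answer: 2058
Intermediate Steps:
H = 12 (H = (4 + 2)²/3 = (⅓)*6² = (⅓)*36 = 12)
T(C, Q) = Q + Q² (T(C, Q) = Q² + Q = Q + Q²)
T(9, -3) + H*O = -3*(1 - 3) + 12*171 = -3*(-2) + 2052 = 6 + 2052 = 2058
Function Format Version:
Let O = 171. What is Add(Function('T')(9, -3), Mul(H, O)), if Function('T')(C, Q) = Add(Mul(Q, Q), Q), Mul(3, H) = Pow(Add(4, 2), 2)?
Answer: 2058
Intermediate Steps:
H = 12 (H = Mul(Rational(1, 3), Pow(Add(4, 2), 2)) = Mul(Rational(1, 3), Pow(6, 2)) = Mul(Rational(1, 3), 36) = 12)
Function('T')(C, Q) = Add(Q, Pow(Q, 2)) (Function('T')(C, Q) = Add(Pow(Q, 2), Q) = Add(Q, Pow(Q, 2)))
Add(Function('T')(9, -3), Mul(H, O)) = Add(Mul(-3, Add(1, -3)), Mul(12, 171)) = Add(Mul(-3, -2), 2052) = Add(6, 2052) = 2058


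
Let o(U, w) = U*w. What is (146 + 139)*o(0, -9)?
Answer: 0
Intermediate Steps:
(146 + 139)*o(0, -9) = (146 + 139)*(0*(-9)) = 285*0 = 0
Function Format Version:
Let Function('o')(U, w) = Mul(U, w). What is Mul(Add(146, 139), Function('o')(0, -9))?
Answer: 0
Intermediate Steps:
Mul(Add(146, 139), Function('o')(0, -9)) = Mul(Add(146, 139), Mul(0, -9)) = Mul(285, 0) = 0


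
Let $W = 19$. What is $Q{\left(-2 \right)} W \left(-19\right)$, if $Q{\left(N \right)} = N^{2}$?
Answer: $-1444$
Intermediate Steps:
$Q{\left(-2 \right)} W \left(-19\right) = \left(-2\right)^{2} \cdot 19 \left(-19\right) = 4 \cdot 19 \left(-19\right) = 76 \left(-19\right) = -1444$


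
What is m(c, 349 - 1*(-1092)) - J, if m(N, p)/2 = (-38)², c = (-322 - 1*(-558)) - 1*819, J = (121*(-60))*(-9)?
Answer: -62452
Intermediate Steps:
J = 65340 (J = -7260*(-9) = 65340)
c = -583 (c = (-322 + 558) - 819 = 236 - 819 = -583)
m(N, p) = 2888 (m(N, p) = 2*(-38)² = 2*1444 = 2888)
m(c, 349 - 1*(-1092)) - J = 2888 - 1*65340 = 2888 - 65340 = -62452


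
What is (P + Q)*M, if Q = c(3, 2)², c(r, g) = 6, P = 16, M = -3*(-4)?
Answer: 624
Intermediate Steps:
M = 12
Q = 36 (Q = 6² = 36)
(P + Q)*M = (16 + 36)*12 = 52*12 = 624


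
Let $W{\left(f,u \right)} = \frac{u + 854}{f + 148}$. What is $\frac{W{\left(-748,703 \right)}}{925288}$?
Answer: $- \frac{519}{185057600} \approx -2.8045 \cdot 10^{-6}$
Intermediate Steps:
$W{\left(f,u \right)} = \frac{854 + u}{148 + f}$
$\frac{W{\left(-748,703 \right)}}{925288} = \frac{\frac{1}{148 - 748} \left(854 + 703\right)}{925288} = \frac{1}{-600} \cdot 1557 \cdot \frac{1}{925288} = \left(- \frac{1}{600}\right) 1557 \cdot \frac{1}{925288} = \left(- \frac{519}{200}\right) \frac{1}{925288} = - \frac{519}{185057600}$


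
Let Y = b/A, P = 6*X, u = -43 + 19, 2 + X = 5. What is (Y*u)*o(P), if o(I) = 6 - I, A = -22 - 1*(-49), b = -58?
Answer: -1856/3 ≈ -618.67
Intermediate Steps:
X = 3 (X = -2 + 5 = 3)
A = 27 (A = -22 + 49 = 27)
u = -24
P = 18 (P = 6*3 = 18)
Y = -58/27 ≈ -2.1481
(Y*u)*o(P) = (-58/27*(-24))*(6 - 1*18) = 464*(6 - 18)/9 = (464/9)*(-12) = -1856/3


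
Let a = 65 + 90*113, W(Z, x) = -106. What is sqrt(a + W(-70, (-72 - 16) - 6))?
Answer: sqrt(10129) ≈ 100.64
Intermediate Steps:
a = 10235 (a = 65 + 10170 = 10235)
sqrt(a + W(-70, (-72 - 16) - 6)) = sqrt(10235 - 106) = sqrt(10129)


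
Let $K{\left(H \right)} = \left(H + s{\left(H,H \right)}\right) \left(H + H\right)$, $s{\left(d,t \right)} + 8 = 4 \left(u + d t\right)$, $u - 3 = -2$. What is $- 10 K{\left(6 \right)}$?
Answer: $-17520$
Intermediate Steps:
$u = 1$ ($u = 3 - 2 = 1$)
$s{\left(d,t \right)} = -4 + 4 d t$ ($s{\left(d,t \right)} = -8 + 4 \left(1 + d t\right) = -8 + \left(4 + 4 d t\right) = -4 + 4 d t$)
$K{\left(H \right)} = 2 H \left(-4 + H + 4 H^{2}\right)$ ($K{\left(H \right)} = \left(H + \left(-4 + 4 H H\right)\right) \left(H + H\right) = \left(H + \left(-4 + 4 H^{2}\right)\right) 2 H = \left(-4 + H + 4 H^{2}\right) 2 H = 2 H \left(-4 + H + 4 H^{2}\right)$)
$- 10 K{\left(6 \right)} = - 10 \cdot 2 \cdot 6 \left(-4 + 6 + 4 \cdot 6^{2}\right) = - 10 \cdot 2 \cdot 6 \left(-4 + 6 + 4 \cdot 36\right) = - 10 \cdot 2 \cdot 6 \left(-4 + 6 + 144\right) = - 10 \cdot 2 \cdot 6 \cdot 146 = \left(-10\right) 1752 = -17520$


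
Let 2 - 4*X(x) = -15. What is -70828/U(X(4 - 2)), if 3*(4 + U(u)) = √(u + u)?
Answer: 5099616/271 + 212484*√34/271 ≈ 23390.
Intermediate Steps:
X(x) = 17/4 (X(x) = ½ - ¼*(-15) = ½ + 15/4 = 17/4)
U(u) = -4 + √2*√u/3 (U(u) = -4 + √(u + u)/3 = -4 + √(2*u)/3 = -4 + (√2*√u)/3 = -4 + √2*√u/3)
-70828/U(X(4 - 2)) = -70828/(-4 + √2*√(17/4)/3) = -70828/(-4 + √2*(√17/2)/3) = -70828/(-4 + √34/6)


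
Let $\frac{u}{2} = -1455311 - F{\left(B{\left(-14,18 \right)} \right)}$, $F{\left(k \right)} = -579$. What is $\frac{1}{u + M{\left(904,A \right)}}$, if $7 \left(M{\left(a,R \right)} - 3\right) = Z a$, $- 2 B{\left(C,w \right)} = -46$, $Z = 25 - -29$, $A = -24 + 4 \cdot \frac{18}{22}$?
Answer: $- \frac{7}{20317411} \approx -3.4453 \cdot 10^{-7}$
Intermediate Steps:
$A = - \frac{228}{11}$ ($A = -24 + 4 \cdot 18 \cdot \frac{1}{22} = -24 + 4 \cdot \frac{9}{11} = -24 + \frac{36}{11} = - \frac{228}{11} \approx -20.727$)
$Z = 54$ ($Z = 25 + 29 = 54$)
$B{\left(C,w \right)} = 23$ ($B{\left(C,w \right)} = \left(- \frac{1}{2}\right) \left(-46\right) = 23$)
$M{\left(a,R \right)} = 3 + \frac{54 a}{7}$
$u = -2909464$ ($u = 2 \left(-1455311 - -579\right) = 2 \left(-1455311 + 579\right) = 2 \left(-1454732\right) = -2909464$)
$\frac{1}{u + M{\left(904,A \right)}} = \frac{1}{-2909464 + \left(3 + \frac{54}{7} \cdot 904\right)} = \frac{1}{-2909464 + \left(3 + \frac{48816}{7}\right)} = \frac{1}{-2909464 + \frac{48837}{7}} = \frac{1}{- \frac{20317411}{7}} = - \frac{7}{20317411}$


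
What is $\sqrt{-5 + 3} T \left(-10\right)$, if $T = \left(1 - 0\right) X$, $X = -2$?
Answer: $20 i \sqrt{2} \approx 28.284 i$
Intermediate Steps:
$T = -2$ ($T = \left(1 - 0\right) \left(-2\right) = \left(1 + 0\right) \left(-2\right) = 1 \left(-2\right) = -2$)
$\sqrt{-5 + 3} T \left(-10\right) = \sqrt{-5 + 3} \left(-2\right) \left(-10\right) = \sqrt{-2} \left(-2\right) \left(-10\right) = i \sqrt{2} \left(-2\right) \left(-10\right) = - 2 i \sqrt{2} \left(-10\right) = 20 i \sqrt{2}$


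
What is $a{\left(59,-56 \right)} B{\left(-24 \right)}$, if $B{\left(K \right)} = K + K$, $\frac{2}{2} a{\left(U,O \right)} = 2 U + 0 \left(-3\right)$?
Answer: $-5664$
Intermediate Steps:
$a{\left(U,O \right)} = 2 U$ ($a{\left(U,O \right)} = 2 U + 0 \left(-3\right) = 2 U + 0 = 2 U$)
$B{\left(K \right)} = 2 K$
$a{\left(59,-56 \right)} B{\left(-24 \right)} = 2 \cdot 59 \cdot 2 \left(-24\right) = 118 \left(-48\right) = -5664$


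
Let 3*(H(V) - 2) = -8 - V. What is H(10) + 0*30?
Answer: -4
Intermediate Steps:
H(V) = -⅔ - V/3 (H(V) = 2 + (-8 - V)/3 = 2 + (-8/3 - V/3) = -⅔ - V/3)
H(10) + 0*30 = (-⅔ - ⅓*10) + 0*30 = (-⅔ - 10/3) + 0 = -4 + 0 = -4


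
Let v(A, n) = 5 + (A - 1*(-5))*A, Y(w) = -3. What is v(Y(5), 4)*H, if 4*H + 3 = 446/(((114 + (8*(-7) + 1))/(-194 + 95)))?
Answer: 44331/236 ≈ 187.84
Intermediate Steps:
v(A, n) = 5 + A*(5 + A) (v(A, n) = 5 + (A + 5)*A = 5 + (5 + A)*A = 5 + A*(5 + A))
H = -44331/236 (H = -¾ + (446/(((114 + (8*(-7) + 1))/(-194 + 95))))/4 = -¾ + (446/(((114 + (-56 + 1))/(-99))))/4 = -¾ + (446/(((114 - 55)*(-1/99))))/4 = -¾ + (446/((59*(-1/99))))/4 = -¾ + (446/(-59/99))/4 = -¾ + (446*(-99/59))/4 = -¾ + (¼)*(-44154/59) = -¾ - 22077/118 = -44331/236 ≈ -187.84)
v(Y(5), 4)*H = (5 + (-3)² + 5*(-3))*(-44331/236) = (5 + 9 - 15)*(-44331/236) = -1*(-44331/236) = 44331/236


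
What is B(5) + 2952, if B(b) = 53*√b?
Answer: 2952 + 53*√5 ≈ 3070.5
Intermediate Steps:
B(5) + 2952 = 53*√5 + 2952 = 2952 + 53*√5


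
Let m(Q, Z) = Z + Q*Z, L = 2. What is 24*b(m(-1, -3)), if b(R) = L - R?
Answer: 48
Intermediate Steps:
b(R) = 2 - R
24*b(m(-1, -3)) = 24*(2 - (-3)*(1 - 1)) = 24*(2 - (-3)*0) = 24*(2 - 1*0) = 24*(2 + 0) = 24*2 = 48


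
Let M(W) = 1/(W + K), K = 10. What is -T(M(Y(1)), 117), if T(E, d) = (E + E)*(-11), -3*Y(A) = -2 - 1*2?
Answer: 33/17 ≈ 1.9412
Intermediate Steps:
Y(A) = 4/3 (Y(A) = -(-2 - 1*2)/3 = -(-2 - 2)/3 = -⅓*(-4) = 4/3)
M(W) = 1/(10 + W) (M(W) = 1/(W + 10) = 1/(10 + W))
T(E, d) = -22*E (T(E, d) = (2*E)*(-11) = -22*E)
-T(M(Y(1)), 117) = -(-22)/(10 + 4/3) = -(-22)/34/3 = -(-22)*3/34 = -1*(-33/17) = 33/17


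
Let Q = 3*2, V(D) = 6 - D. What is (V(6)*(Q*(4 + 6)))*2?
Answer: 0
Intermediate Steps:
Q = 6
(V(6)*(Q*(4 + 6)))*2 = ((6 - 1*6)*(6*(4 + 6)))*2 = ((6 - 6)*(6*10))*2 = (0*60)*2 = 0*2 = 0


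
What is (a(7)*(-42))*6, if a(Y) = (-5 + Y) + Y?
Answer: -2268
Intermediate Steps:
a(Y) = -5 + 2*Y
(a(7)*(-42))*6 = ((-5 + 2*7)*(-42))*6 = ((-5 + 14)*(-42))*6 = (9*(-42))*6 = -378*6 = -2268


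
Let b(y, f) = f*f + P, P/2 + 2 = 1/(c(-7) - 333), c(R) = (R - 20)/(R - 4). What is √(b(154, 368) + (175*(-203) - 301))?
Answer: √36574499962/606 ≈ 315.58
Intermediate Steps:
c(R) = (-20 + R)/(-4 + R)
P = -7283/1818 (P = -4 + 2/((-20 - 7)/(-4 - 7) - 333) = -4 + 2/(-27/(-11) - 333) = -4 + 2/(-1/11*(-27) - 333) = -4 + 2/(27/11 - 333) = -4 + 2/(-3636/11) = -4 + 2*(-11/3636) = -4 - 11/1818 = -7283/1818 ≈ -4.0061)
b(y, f) = -7283/1818 + f² (b(y, f) = f*f - 7283/1818 = f² - 7283/1818 = -7283/1818 + f²)
√(b(154, 368) + (175*(-203) - 301)) = √((-7283/1818 + 368²) + (175*(-203) - 301)) = √((-7283/1818 + 135424) + (-35525 - 301)) = √(246193549/1818 - 35826) = √(181061881/1818) = √36574499962/606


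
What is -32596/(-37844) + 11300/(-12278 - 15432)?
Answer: 11889949/26216431 ≈ 0.45353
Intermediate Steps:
-32596/(-37844) + 11300/(-12278 - 15432) = -32596*(-1/37844) + 11300/(-27710) = 8149/9461 + 11300*(-1/27710) = 8149/9461 - 1130/2771 = 11889949/26216431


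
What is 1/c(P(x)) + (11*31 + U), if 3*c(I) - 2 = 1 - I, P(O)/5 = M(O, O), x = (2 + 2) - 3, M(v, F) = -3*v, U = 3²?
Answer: 2101/6 ≈ 350.17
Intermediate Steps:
U = 9
x = 1 (x = 4 - 3 = 1)
P(O) = -15*O (P(O) = 5*(-3*O) = -15*O)
c(I) = 1 - I/3 (c(I) = ⅔ + (1 - I)/3 = ⅔ + (⅓ - I/3) = 1 - I/3)
1/c(P(x)) + (11*31 + U) = 1/(1 - (-5)) + (11*31 + 9) = 1/(1 - ⅓*(-15)) + (341 + 9) = 1/(1 + 5) + 350 = 1/6 + 350 = ⅙ + 350 = 2101/6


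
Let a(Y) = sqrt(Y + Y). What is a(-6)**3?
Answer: -24*I*sqrt(3) ≈ -41.569*I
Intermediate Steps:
a(Y) = sqrt(2)*sqrt(Y) (a(Y) = sqrt(2*Y) = sqrt(2)*sqrt(Y))
a(-6)**3 = (sqrt(2)*sqrt(-6))**3 = (sqrt(2)*(I*sqrt(6)))**3 = (2*I*sqrt(3))**3 = -24*I*sqrt(3)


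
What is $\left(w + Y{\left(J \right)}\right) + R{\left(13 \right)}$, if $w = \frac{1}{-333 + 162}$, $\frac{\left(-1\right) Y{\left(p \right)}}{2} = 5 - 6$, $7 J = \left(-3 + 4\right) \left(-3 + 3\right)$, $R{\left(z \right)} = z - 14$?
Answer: $\frac{170}{171} \approx 0.99415$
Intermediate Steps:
$R{\left(z \right)} = -14 + z$
$J = 0$ ($J = \frac{\left(-3 + 4\right) \left(-3 + 3\right)}{7} = \frac{1 \cdot 0}{7} = \frac{1}{7} \cdot 0 = 0$)
$Y{\left(p \right)} = 2$ ($Y{\left(p \right)} = - 2 \left(5 - 6\right) = \left(-2\right) \left(-1\right) = 2$)
$w = - \frac{1}{171}$ ($w = \frac{1}{-171} = - \frac{1}{171} \approx -0.005848$)
$\left(w + Y{\left(J \right)}\right) + R{\left(13 \right)} = \left(- \frac{1}{171} + 2\right) + \left(-14 + 13\right) = \frac{341}{171} - 1 = \frac{170}{171}$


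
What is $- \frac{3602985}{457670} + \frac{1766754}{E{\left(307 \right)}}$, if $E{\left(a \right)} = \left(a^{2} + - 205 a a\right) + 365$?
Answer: $- \frac{14016226559943}{1759872135154} \approx -7.9643$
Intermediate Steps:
$E{\left(a \right)} = 365 - 204 a^{2}$ ($E{\left(a \right)} = \left(a^{2} - 205 a^{2}\right) + 365 = - 204 a^{2} + 365 = 365 - 204 a^{2}$)
$- \frac{3602985}{457670} + \frac{1766754}{E{\left(307 \right)}} = - \frac{3602985}{457670} + \frac{1766754}{365 - 204 \cdot 307^{2}} = \left(-3602985\right) \frac{1}{457670} + \frac{1766754}{365 - 19226796} = - \frac{720597}{91534} + \frac{1766754}{365 - 19226796} = - \frac{720597}{91534} + \frac{1766754}{-19226431} = - \frac{720597}{91534} + 1766754 \left(- \frac{1}{19226431}\right) = - \frac{720597}{91534} - \frac{1766754}{19226431} = - \frac{14016226559943}{1759872135154}$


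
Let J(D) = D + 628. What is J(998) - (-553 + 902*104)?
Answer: -91629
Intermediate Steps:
J(D) = 628 + D
J(998) - (-553 + 902*104) = (628 + 998) - (-553 + 902*104) = 1626 - (-553 + 93808) = 1626 - 1*93255 = 1626 - 93255 = -91629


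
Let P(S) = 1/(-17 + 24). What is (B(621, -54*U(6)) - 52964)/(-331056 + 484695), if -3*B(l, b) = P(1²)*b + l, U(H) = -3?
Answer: -8657/25011 ≈ -0.34613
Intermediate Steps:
P(S) = ⅐ (P(S) = 1/7 = ⅐)
B(l, b) = -l/3 - b/21 (B(l, b) = -(b/7 + l)/3 = -(l + b/7)/3 = -l/3 - b/21)
(B(621, -54*U(6)) - 52964)/(-331056 + 484695) = ((-⅓*621 - (-18)*(-3)/7) - 52964)/(-331056 + 484695) = ((-207 - 1/21*162) - 52964)/153639 = ((-207 - 54/7) - 52964)*(1/153639) = (-1503/7 - 52964)*(1/153639) = -372251/7*1/153639 = -8657/25011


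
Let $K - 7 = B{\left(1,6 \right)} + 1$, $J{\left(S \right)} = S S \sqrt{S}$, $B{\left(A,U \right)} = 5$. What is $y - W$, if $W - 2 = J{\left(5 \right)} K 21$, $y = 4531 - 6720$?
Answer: $-2191 - 6825 \sqrt{5} \approx -17452.0$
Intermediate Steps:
$J{\left(S \right)} = S^{\frac{5}{2}}$ ($J{\left(S \right)} = S^{2} \sqrt{S} = S^{\frac{5}{2}}$)
$K = 13$ ($K = 7 + \left(5 + 1\right) = 7 + 6 = 13$)
$y = -2189$ ($y = 4531 - 6720 = -2189$)
$W = 2 + 6825 \sqrt{5}$ ($W = 2 + 5^{\frac{5}{2}} \cdot 13 \cdot 21 = 2 + 25 \sqrt{5} \cdot 13 \cdot 21 = 2 + 325 \sqrt{5} \cdot 21 = 2 + 6825 \sqrt{5} \approx 15263.0$)
$y - W = -2189 - \left(2 + 6825 \sqrt{5}\right) = -2191 - 6825 \sqrt{5}$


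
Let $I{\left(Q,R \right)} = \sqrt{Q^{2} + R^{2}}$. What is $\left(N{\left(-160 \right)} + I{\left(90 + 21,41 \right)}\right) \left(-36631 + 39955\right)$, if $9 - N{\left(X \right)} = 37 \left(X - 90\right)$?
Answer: $30776916 + 3324 \sqrt{14002} \approx 3.117 \cdot 10^{7}$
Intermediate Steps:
$N{\left(X \right)} = 3339 - 37 X$ ($N{\left(X \right)} = 9 - 37 \left(X - 90\right) = 9 - 37 \left(-90 + X\right) = 9 - \left(-3330 + 37 X\right) = 3339 - 37 X$)
$\left(N{\left(-160 \right)} + I{\left(90 + 21,41 \right)}\right) \left(-36631 + 39955\right) = \left(\left(3339 - -5920\right) + \sqrt{\left(90 + 21\right)^{2} + 41^{2}}\right) \left(-36631 + 39955\right) = \left(\left(3339 + 5920\right) + \sqrt{111^{2} + 1681}\right) 3324 = \left(9259 + \sqrt{12321 + 1681}\right) 3324 = \left(9259 + \sqrt{14002}\right) 3324 = 30776916 + 3324 \sqrt{14002}$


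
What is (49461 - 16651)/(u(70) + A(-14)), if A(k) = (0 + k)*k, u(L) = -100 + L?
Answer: 16405/83 ≈ 197.65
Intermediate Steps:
A(k) = k**2 (A(k) = k*k = k**2)
(49461 - 16651)/(u(70) + A(-14)) = (49461 - 16651)/((-100 + 70) + (-14)**2) = 32810/(-30 + 196) = 32810/166 = 32810*(1/166) = 16405/83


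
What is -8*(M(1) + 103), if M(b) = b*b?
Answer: -832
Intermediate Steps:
M(b) = b²
-8*(M(1) + 103) = -8*(1² + 103) = -8*(1 + 103) = -8*104 = -832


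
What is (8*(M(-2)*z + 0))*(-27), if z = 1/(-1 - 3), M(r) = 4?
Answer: 216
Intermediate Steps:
z = -1/4 (z = 1/(-4) = -1/4 ≈ -0.25000)
(8*(M(-2)*z + 0))*(-27) = (8*(4*(-1/4) + 0))*(-27) = (8*(-1 + 0))*(-27) = (8*(-1))*(-27) = -8*(-27) = 216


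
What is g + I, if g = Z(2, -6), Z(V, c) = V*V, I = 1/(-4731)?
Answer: 18923/4731 ≈ 3.9998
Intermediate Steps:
I = -1/4731 ≈ -0.00021137
Z(V, c) = V²
g = 4 (g = 2² = 4)
g + I = 4 - 1/4731 = 18923/4731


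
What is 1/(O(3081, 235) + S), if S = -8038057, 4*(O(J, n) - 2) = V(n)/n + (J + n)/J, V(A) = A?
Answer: -12324/99060983423 ≈ -1.2441e-7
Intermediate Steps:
O(J, n) = 9/4 + (J + n)/(4*J) (O(J, n) = 2 + (n/n + (J + n)/J)/4 = 2 + (1 + (J + n)/J)/4 = 2 + (¼ + (J + n)/(4*J)) = 9/4 + (J + n)/(4*J))
1/(O(3081, 235) + S) = 1/((¼)*(235 + 10*3081)/3081 - 8038057) = 1/((¼)*(1/3081)*(235 + 30810) - 8038057) = 1/((¼)*(1/3081)*31045 - 8038057) = 1/(31045/12324 - 8038057) = 1/(-99060983423/12324) = -12324/99060983423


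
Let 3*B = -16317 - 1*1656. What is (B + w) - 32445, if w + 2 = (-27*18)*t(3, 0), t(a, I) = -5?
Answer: -36008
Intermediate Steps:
B = -5991 (B = (-16317 - 1*1656)/3 = (-16317 - 1656)/3 = (⅓)*(-17973) = -5991)
w = 2428 (w = -2 - 27*18*(-5) = -2 - 486*(-5) = -2 + 2430 = 2428)
(B + w) - 32445 = (-5991 + 2428) - 32445 = -3563 - 32445 = -36008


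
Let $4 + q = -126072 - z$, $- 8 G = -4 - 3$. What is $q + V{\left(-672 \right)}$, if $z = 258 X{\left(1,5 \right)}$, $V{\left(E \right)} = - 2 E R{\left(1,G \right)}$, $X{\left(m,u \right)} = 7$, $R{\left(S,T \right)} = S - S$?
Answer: $-127882$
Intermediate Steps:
$G = \frac{7}{8}$ ($G = - \frac{-4 - 3}{8} = \left(- \frac{1}{8}\right) \left(-7\right) = \frac{7}{8} \approx 0.875$)
$R{\left(S,T \right)} = 0$
$V{\left(E \right)} = 0$ ($V{\left(E \right)} = - 2 E 0 = 0$)
$z = 1806$ ($z = 258 \cdot 7 = 1806$)
$q = -127882$ ($q = -4 - 127878 = -127882$)
$q + V{\left(-672 \right)} = -127882 + 0 = -127882$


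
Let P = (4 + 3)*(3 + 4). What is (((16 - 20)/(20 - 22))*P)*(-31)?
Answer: -3038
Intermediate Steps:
P = 49 (P = 7*7 = 49)
(((16 - 20)/(20 - 22))*P)*(-31) = (((16 - 20)/(20 - 22))*49)*(-31) = (-4/(-2)*49)*(-31) = (-4*(-1/2)*49)*(-31) = (2*49)*(-31) = 98*(-31) = -3038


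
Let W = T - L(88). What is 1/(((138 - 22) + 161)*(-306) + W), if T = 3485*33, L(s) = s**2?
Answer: 1/22499 ≈ 4.4446e-5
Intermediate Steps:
T = 115005
W = 107261 (W = 115005 - 1*88**2 = 115005 - 1*7744 = 115005 - 7744 = 107261)
1/(((138 - 22) + 161)*(-306) + W) = 1/(((138 - 22) + 161)*(-306) + 107261) = 1/((116 + 161)*(-306) + 107261) = 1/(277*(-306) + 107261) = 1/(-84762 + 107261) = 1/22499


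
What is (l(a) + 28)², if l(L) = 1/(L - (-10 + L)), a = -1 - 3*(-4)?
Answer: 78961/100 ≈ 789.61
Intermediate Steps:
a = 11 (a = -1 + 12 = 11)
l(L) = ⅒ (l(L) = 1/(L + (10 - L)) = 1/10 = ⅒)
(l(a) + 28)² = (⅒ + 28)² = (281/10)² = 78961/100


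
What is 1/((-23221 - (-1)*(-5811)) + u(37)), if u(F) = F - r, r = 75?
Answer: -1/29070 ≈ -3.4400e-5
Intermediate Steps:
u(F) = -75 + F (u(F) = F - 1*75 = F - 75 = -75 + F)
1/((-23221 - (-1)*(-5811)) + u(37)) = 1/((-23221 - (-1)*(-5811)) + (-75 + 37)) = 1/((-23221 - 1*5811) - 38) = 1/((-23221 - 5811) - 38) = 1/(-29032 - 38) = 1/(-29070) = -1/29070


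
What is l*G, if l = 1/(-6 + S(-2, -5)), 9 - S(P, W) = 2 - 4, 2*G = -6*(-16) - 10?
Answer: 43/5 ≈ 8.6000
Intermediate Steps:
G = 43 (G = (-6*(-16) - 10)/2 = (96 - 10)/2 = (1/2)*86 = 43)
S(P, W) = 11 (S(P, W) = 9 - (2 - 4) = 9 - 1*(-2) = 9 + 2 = 11)
l = 1/5 (l = 1/(-6 + 11) = 1/5 ≈ 0.20000)
l*G = (1/5)*43 = 43/5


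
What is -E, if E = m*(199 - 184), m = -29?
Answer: 435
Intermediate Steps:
E = -435 (E = -29*(199 - 184) = -29*15 = -435)
-E = -1*(-435) = 435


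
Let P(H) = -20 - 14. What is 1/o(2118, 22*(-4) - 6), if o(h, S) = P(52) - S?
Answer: 1/60 ≈ 0.016667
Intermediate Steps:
P(H) = -34
o(h, S) = -34 - S
1/o(2118, 22*(-4) - 6) = 1/(-34 - (22*(-4) - 6)) = 1/(-34 - (-88 - 6)) = 1/(-34 - 1*(-94)) = 1/(-34 + 94) = 1/60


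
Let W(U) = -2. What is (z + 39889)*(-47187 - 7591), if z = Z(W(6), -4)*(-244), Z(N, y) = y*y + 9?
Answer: -1850893842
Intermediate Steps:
Z(N, y) = 9 + y² (Z(N, y) = y² + 9 = 9 + y²)
z = -6100 (z = (9 + (-4)²)*(-244) = (9 + 16)*(-244) = 25*(-244) = -6100)
(z + 39889)*(-47187 - 7591) = (-6100 + 39889)*(-47187 - 7591) = 33789*(-54778) = -1850893842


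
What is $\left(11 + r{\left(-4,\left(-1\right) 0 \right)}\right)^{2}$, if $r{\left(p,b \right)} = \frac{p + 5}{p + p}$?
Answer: $\frac{7569}{64} \approx 118.27$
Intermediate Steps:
$r{\left(p,b \right)} = \frac{5 + p}{2 p}$
$\left(11 + r{\left(-4,\left(-1\right) 0 \right)}\right)^{2} = \left(11 + \frac{5 - 4}{2 \left(-4\right)}\right)^{2} = \left(11 + \frac{1}{2} \left(- \frac{1}{4}\right) 1\right)^{2} = \left(11 - \frac{1}{8}\right)^{2} = \left(\frac{87}{8}\right)^{2} = \frac{7569}{64}$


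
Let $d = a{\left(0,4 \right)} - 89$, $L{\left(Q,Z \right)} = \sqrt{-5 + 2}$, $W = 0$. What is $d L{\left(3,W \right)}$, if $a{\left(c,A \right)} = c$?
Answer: $- 89 i \sqrt{3} \approx - 154.15 i$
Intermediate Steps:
$L{\left(Q,Z \right)} = i \sqrt{3}$ ($L{\left(Q,Z \right)} = \sqrt{-3} = i \sqrt{3}$)
$d = -89$ ($d = 0 - 89 = -89$)
$d L{\left(3,W \right)} = - 89 i \sqrt{3}$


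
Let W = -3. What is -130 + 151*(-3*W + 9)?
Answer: 2588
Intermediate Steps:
-130 + 151*(-3*W + 9) = -130 + 151*(-3*(-3) + 9) = -130 + 151*(9 + 9) = -130 + 151*18 = -130 + 2718 = 2588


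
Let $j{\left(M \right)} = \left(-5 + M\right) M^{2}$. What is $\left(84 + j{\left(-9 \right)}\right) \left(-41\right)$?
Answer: $43050$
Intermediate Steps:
$j{\left(M \right)} = M^{2} \left(-5 + M\right)$
$\left(84 + j{\left(-9 \right)}\right) \left(-41\right) = \left(84 + \left(-9\right)^{2} \left(-5 - 9\right)\right) \left(-41\right) = \left(84 + 81 \left(-14\right)\right) \left(-41\right) = \left(84 - 1134\right) \left(-41\right) = \left(-1050\right) \left(-41\right) = 43050$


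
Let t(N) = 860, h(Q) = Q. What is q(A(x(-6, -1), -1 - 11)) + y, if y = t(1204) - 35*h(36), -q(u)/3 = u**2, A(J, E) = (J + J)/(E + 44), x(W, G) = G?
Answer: -102403/256 ≈ -400.01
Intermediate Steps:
A(J, E) = 2*J/(44 + E) (A(J, E) = (2*J)/(44 + E) = 2*J/(44 + E))
q(u) = -3*u**2
y = -400 (y = 860 - 35*36 = 860 - 1260 = -400)
q(A(x(-6, -1), -1 - 11)) + y = -3*4/(44 + (-1 - 11))**2 - 400 = -3*4/(44 - 12)**2 - 400 = -3*(2*(-1)/32)**2 - 400 = -3*(2*(-1)*(1/32))**2 - 400 = -3*(-1/16)**2 - 400 = -3*1/256 - 400 = -3/256 - 400 = -102403/256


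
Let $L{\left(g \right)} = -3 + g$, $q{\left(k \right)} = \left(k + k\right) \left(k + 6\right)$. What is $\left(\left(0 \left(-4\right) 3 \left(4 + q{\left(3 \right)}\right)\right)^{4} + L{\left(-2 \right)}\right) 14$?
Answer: $-70$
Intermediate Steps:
$q{\left(k \right)} = 2 k \left(6 + k\right)$
$\left(\left(0 \left(-4\right) 3 \left(4 + q{\left(3 \right)}\right)\right)^{4} + L{\left(-2 \right)}\right) 14 = \left(\left(0 \left(-4\right) 3 \left(4 + 2 \cdot 3 \left(6 + 3\right)\right)\right)^{4} - 5\right) 14 = \left(\left(0 \cdot 3 \left(4 + 2 \cdot 3 \cdot 9\right)\right)^{4} - 5\right) 14 = \left(\left(0 \left(4 + 54\right)\right)^{4} - 5\right) 14 = \left(\left(0 \cdot 58\right)^{4} - 5\right) 14 = \left(0^{4} - 5\right) 14 = \left(0 - 5\right) 14 = \left(-5\right) 14 = -70$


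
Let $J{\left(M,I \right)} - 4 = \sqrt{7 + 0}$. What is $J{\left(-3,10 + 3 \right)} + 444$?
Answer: $448 + \sqrt{7} \approx 450.65$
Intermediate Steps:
$J{\left(M,I \right)} = 4 + \sqrt{7}$ ($J{\left(M,I \right)} = 4 + \sqrt{7 + 0} = 4 + \sqrt{7}$)
$J{\left(-3,10 + 3 \right)} + 444 = \left(4 + \sqrt{7}\right) + 444 = 448 + \sqrt{7}$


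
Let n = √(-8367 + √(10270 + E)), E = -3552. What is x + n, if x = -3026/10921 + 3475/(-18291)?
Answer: -1392523/2981433 + I*√(8367 - √6718) ≈ -0.46706 + 91.022*I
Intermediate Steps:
x = -1392523/2981433 (x = -3026*1/10921 + 3475*(-1/18291) = -3026/10921 - 3475/18291 = -1392523/2981433 ≈ -0.46706)
n = √(-8367 + √6718) (n = √(-8367 + √(10270 - 3552)) = √(-8367 + √6718) ≈ 91.022*I)
x + n = -1392523/2981433 + √(-8367 + √6718)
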